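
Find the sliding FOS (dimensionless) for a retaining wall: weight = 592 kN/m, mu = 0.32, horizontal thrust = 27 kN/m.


Resisting force = mu * W = 0.32 * 592 = 189.44 kN/m
FOS = Resisting / Driving = 189.44 / 27
= 7.0163 (dimensionless)

7.0163 (dimensionless)


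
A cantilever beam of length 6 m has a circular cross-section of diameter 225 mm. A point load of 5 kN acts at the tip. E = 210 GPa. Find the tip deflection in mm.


I = pi * d^4 / 64 = pi * 225^4 / 64 = 125805599.37 mm^4
L = 6000.0 mm, P = 5000.0 N, E = 210000.0 MPa
delta = P * L^3 / (3 * E * I)
= 5000.0 * 6000.0^3 / (3 * 210000.0 * 125805599.37)
= 13.6265 mm

13.6265 mm


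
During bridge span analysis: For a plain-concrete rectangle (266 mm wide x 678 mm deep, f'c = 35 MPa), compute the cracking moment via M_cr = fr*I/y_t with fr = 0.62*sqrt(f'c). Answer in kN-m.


fr = 0.62 * sqrt(35) = 0.62 * 5.9161 = 3.668 MPa
I = 266 * 678^3 / 12 = 6908590836.0 mm^4
y_t = 339.0 mm
M_cr = fr * I / y_t = 3.668 * 6908590836.0 / 339.0 N-mm
= 74.7507 kN-m

74.7507 kN-m


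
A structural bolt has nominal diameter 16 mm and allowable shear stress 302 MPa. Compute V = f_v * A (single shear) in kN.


A = pi * d^2 / 4 = pi * 16^2 / 4 = 201.0619 mm^2
V = f_v * A / 1000 = 302 * 201.0619 / 1000
= 60.7207 kN

60.7207 kN


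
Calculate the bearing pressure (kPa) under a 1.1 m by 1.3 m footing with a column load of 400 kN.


A = 1.1 * 1.3 = 1.43 m^2
q = P / A = 400 / 1.43
= 279.7203 kPa

279.7203 kPa


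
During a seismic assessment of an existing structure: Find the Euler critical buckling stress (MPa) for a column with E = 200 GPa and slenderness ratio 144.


sigma_cr = pi^2 * E / lambda^2
= 9.8696 * 200000.0 / 144^2
= 9.8696 * 200000.0 / 20736
= 95.1929 MPa

95.1929 MPa


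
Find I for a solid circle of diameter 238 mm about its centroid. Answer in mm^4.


r = d / 2 = 238 / 2 = 119.0 mm
I = pi * r^4 / 4 = pi * 119.0^4 / 4
= 157498973.25 mm^4

157498973.25 mm^4


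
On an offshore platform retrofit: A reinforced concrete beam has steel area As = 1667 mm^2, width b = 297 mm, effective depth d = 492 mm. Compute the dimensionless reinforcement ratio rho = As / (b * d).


rho = As / (b * d)
= 1667 / (297 * 492)
= 1667 / 146124
= 0.011408 (dimensionless)

0.011408 (dimensionless)


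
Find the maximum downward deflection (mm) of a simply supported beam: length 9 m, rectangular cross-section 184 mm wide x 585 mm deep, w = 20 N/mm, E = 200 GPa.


I = 184 * 585^3 / 12 = 3069758250.0 mm^4
L = 9000.0 mm, w = 20 N/mm, E = 200000.0 MPa
delta = 5 * w * L^4 / (384 * E * I)
= 5 * 20 * 9000.0^4 / (384 * 200000.0 * 3069758250.0)
= 2.7829 mm

2.7829 mm


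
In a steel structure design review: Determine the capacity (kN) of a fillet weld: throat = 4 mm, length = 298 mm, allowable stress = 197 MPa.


Strength = throat * length * allowable stress
= 4 * 298 * 197 N
= 234824 N
= 234.82 kN

234.82 kN


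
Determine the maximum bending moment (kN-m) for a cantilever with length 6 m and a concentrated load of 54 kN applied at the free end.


For a cantilever with a point load at the free end:
M_max = P * L = 54 * 6 = 324 kN-m

324 kN-m


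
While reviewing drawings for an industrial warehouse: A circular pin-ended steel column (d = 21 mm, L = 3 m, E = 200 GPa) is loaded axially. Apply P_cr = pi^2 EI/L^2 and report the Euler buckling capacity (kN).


I = pi * d^4 / 64 = 9546.56 mm^4
L = 3000.0 mm
P_cr = pi^2 * E * I / L^2
= 9.8696 * 200000.0 * 9546.56 / 3000.0^2
= 2093.8 N = 2.0938 kN

2.0938 kN


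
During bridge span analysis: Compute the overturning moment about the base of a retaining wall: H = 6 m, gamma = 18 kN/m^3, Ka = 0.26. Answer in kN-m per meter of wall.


Pa = 0.5 * Ka * gamma * H^2
= 0.5 * 0.26 * 18 * 6^2
= 84.24 kN/m
Arm = H / 3 = 6 / 3 = 2.0 m
Mo = Pa * arm = Pa * H / 3 = 84.24 * 6 / 3 = 168.48 kN-m/m

168.48 kN-m/m


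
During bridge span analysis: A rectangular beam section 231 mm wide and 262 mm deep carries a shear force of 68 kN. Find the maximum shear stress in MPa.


A = b * h = 231 * 262 = 60522 mm^2
V = 68 kN = 68000.0 N
tau_max = 1.5 * V / A = 1.5 * 68000.0 / 60522
= 1.6853 MPa

1.6853 MPa


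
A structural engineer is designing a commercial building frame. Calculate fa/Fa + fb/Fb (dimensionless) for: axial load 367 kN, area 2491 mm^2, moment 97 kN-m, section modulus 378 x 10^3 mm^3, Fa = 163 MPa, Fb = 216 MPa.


f_a = P / A = 367000.0 / 2491 = 147.3304 MPa
f_b = M / S = 97000000.0 / 378000.0 = 256.6138 MPa
Ratio = f_a / Fa + f_b / Fb
= 147.3304 / 163 + 256.6138 / 216
= 2.0919 (dimensionless)

2.0919 (dimensionless)


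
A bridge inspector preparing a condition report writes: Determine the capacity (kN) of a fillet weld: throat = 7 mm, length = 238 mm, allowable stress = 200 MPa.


Strength = throat * length * allowable stress
= 7 * 238 * 200 N
= 333200 N
= 333.2 kN

333.2 kN


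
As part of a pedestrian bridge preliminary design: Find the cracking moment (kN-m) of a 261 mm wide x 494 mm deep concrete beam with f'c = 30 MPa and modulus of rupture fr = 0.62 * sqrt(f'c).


fr = 0.62 * sqrt(30) = 0.62 * 5.4772 = 3.3959 MPa
I = 261 * 494^3 / 12 = 2622044802.0 mm^4
y_t = 247.0 mm
M_cr = fr * I / y_t = 3.3959 * 2622044802.0 / 247.0 N-mm
= 36.0492 kN-m

36.0492 kN-m


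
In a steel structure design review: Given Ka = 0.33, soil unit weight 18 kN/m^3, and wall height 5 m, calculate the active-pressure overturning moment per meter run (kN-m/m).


Pa = 0.5 * Ka * gamma * H^2
= 0.5 * 0.33 * 18 * 5^2
= 74.25 kN/m
Arm = H / 3 = 5 / 3 = 1.6667 m
Mo = Pa * arm = Pa * H / 3 = 74.25 * 5 / 3 = 123.75 kN-m/m

123.75 kN-m/m


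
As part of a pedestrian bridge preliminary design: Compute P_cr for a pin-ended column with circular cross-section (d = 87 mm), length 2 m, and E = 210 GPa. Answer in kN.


I = pi * d^4 / 64 = 2812204.57 mm^4
L = 2000.0 mm
P_cr = pi^2 * E * I / L^2
= 9.8696 * 210000.0 * 2812204.57 / 2000.0^2
= 1457155.69 N = 1457.1557 kN

1457.1557 kN


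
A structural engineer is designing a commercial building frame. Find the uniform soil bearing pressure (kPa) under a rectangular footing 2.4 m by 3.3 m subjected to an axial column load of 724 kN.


A = 2.4 * 3.3 = 7.92 m^2
q = P / A = 724 / 7.92
= 91.4141 kPa

91.4141 kPa


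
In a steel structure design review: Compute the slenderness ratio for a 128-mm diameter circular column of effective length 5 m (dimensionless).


Radius of gyration r = d / 4 = 128 / 4 = 32.0 mm
L_eff = 5000.0 mm
Slenderness ratio = L / r = 5000.0 / 32.0 = 156.25 (dimensionless)

156.25 (dimensionless)


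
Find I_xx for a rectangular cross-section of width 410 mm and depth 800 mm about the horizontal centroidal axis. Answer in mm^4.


I = b * h^3 / 12
= 410 * 800^3 / 12
= 410 * 512000000 / 12
= 17493333333.33 mm^4

17493333333.33 mm^4


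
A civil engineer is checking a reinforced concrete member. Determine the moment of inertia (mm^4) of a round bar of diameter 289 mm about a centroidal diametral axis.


r = d / 2 = 289 / 2 = 144.5 mm
I = pi * r^4 / 4 = pi * 144.5^4 / 4
= 342421692.65 mm^4

342421692.65 mm^4


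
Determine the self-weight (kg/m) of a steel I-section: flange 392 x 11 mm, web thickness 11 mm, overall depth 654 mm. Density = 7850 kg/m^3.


A_flanges = 2 * 392 * 11 = 8624 mm^2
A_web = (654 - 2 * 11) * 11 = 6952 mm^2
A_total = 8624 + 6952 = 15576 mm^2 = 0.015576 m^2
Weight = rho * A = 7850 * 0.015576 = 122.2716 kg/m

122.2716 kg/m


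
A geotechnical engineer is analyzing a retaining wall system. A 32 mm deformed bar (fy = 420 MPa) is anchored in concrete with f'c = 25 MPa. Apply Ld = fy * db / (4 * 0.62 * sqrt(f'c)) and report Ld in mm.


Ld = (fy * db) / (4 * 0.62 * sqrt(f'c))
= (420 * 32) / (4 * 0.62 * sqrt(25))
= 13440 / 12.4
= 1083.87 mm

1083.87 mm


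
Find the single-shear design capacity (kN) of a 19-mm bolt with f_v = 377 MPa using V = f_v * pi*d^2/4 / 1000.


A = pi * d^2 / 4 = pi * 19^2 / 4 = 283.5287 mm^2
V = f_v * A / 1000 = 377 * 283.5287 / 1000
= 106.8903 kN

106.8903 kN


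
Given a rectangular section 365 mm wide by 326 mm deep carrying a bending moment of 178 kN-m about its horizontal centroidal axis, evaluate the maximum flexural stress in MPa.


I = b * h^3 / 12 = 365 * 326^3 / 12 = 1053815103.33 mm^4
y = h / 2 = 326 / 2 = 163.0 mm
M = 178 kN-m = 178000000.0 N-mm
sigma = M * y / I = 178000000.0 * 163.0 / 1053815103.33
= 27.53 MPa

27.53 MPa


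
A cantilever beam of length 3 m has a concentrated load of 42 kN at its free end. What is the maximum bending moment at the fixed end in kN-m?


For a cantilever with a point load at the free end:
M_max = P * L = 42 * 3 = 126 kN-m

126 kN-m


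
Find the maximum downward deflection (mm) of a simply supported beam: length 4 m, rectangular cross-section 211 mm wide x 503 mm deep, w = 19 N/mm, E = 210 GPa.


I = 211 * 503^3 / 12 = 2237717016.42 mm^4
L = 4000.0 mm, w = 19 N/mm, E = 210000.0 MPa
delta = 5 * w * L^4 / (384 * E * I)
= 5 * 19 * 4000.0^4 / (384 * 210000.0 * 2237717016.42)
= 0.1348 mm

0.1348 mm


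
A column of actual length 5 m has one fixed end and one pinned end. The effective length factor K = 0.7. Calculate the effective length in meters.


L_eff = K * L
= 0.7 * 5
= 3.5 m

3.5 m


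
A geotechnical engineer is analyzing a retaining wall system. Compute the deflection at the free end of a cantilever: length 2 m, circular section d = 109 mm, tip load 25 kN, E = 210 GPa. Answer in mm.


I = pi * d^4 / 64 = pi * 109^4 / 64 = 6929085.02 mm^4
L = 2000.0 mm, P = 25000.0 N, E = 210000.0 MPa
delta = P * L^3 / (3 * E * I)
= 25000.0 * 2000.0^3 / (3 * 210000.0 * 6929085.02)
= 45.8156 mm

45.8156 mm


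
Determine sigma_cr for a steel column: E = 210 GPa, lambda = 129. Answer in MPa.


sigma_cr = pi^2 * E / lambda^2
= 9.8696 * 210000.0 / 129^2
= 9.8696 * 210000.0 / 16641
= 124.5488 MPa

124.5488 MPa


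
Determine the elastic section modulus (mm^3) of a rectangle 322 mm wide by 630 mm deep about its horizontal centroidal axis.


S = b * h^2 / 6
= 322 * 630^2 / 6
= 322 * 396900 / 6
= 21300300.0 mm^3

21300300.0 mm^3


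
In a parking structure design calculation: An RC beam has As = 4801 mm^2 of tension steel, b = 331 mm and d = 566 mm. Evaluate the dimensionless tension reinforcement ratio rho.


rho = As / (b * d)
= 4801 / (331 * 566)
= 4801 / 187346
= 0.025626 (dimensionless)

0.025626 (dimensionless)


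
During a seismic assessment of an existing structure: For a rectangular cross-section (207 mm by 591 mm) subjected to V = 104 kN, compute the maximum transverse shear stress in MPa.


A = b * h = 207 * 591 = 122337 mm^2
V = 104 kN = 104000.0 N
tau_max = 1.5 * V / A = 1.5 * 104000.0 / 122337
= 1.2752 MPa

1.2752 MPa


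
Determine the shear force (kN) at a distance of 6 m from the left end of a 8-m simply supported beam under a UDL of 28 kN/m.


R_A = w * L / 2 = 28 * 8 / 2 = 112.0 kN
V(x) = R_A - w * x = 112.0 - 28 * 6
= -56.0 kN

-56.0 kN


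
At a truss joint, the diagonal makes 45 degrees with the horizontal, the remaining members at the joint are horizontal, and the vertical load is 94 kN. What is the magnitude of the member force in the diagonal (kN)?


At the joint, only the diagonal has a vertical component, so vertical equilibrium gives:
F * sin(45) = 94
F = 94 / sin(45)
= 94 / 0.707107
= 132.94 kN

132.94 kN


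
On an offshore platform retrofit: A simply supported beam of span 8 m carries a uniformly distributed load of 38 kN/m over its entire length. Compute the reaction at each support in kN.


Total load = w * L = 38 * 8 = 304 kN
By symmetry, each reaction R = total / 2 = 304 / 2 = 152.0 kN

152.0 kN


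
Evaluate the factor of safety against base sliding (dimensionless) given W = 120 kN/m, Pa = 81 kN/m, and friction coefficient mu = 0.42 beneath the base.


Resisting force = mu * W = 0.42 * 120 = 50.4 kN/m
FOS = Resisting / Driving = 50.4 / 81
= 0.6222 (dimensionless)

0.6222 (dimensionless)


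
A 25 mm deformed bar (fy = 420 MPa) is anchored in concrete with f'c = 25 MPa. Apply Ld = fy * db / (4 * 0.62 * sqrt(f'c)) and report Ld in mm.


Ld = (fy * db) / (4 * 0.62 * sqrt(f'c))
= (420 * 25) / (4 * 0.62 * sqrt(25))
= 10500 / 12.4
= 846.77 mm

846.77 mm


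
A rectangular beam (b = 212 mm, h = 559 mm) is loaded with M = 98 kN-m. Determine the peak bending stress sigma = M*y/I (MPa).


I = b * h^3 / 12 = 212 * 559^3 / 12 = 3085958195.67 mm^4
y = h / 2 = 559 / 2 = 279.5 mm
M = 98 kN-m = 98000000.0 N-mm
sigma = M * y / I = 98000000.0 * 279.5 / 3085958195.67
= 8.88 MPa

8.88 MPa


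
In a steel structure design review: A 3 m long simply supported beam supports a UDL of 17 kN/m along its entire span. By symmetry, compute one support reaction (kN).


Total load = w * L = 17 * 3 = 51 kN
By symmetry, each reaction R = total / 2 = 51 / 2 = 25.5 kN

25.5 kN


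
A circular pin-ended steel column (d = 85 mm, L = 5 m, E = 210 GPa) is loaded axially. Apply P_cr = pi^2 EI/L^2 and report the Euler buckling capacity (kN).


I = pi * d^4 / 64 = 2562392.19 mm^4
L = 5000.0 mm
P_cr = pi^2 * E * I / L^2
= 9.8696 * 210000.0 * 2562392.19 / 5000.0^2
= 212434.3 N = 212.4343 kN

212.4343 kN


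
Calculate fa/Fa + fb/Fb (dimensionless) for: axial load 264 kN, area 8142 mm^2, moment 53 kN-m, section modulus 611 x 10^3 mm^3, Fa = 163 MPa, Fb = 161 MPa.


f_a = P / A = 264000.0 / 8142 = 32.4245 MPa
f_b = M / S = 53000000.0 / 611000.0 = 86.743 MPa
Ratio = f_a / Fa + f_b / Fb
= 32.4245 / 163 + 86.743 / 161
= 0.7377 (dimensionless)

0.7377 (dimensionless)


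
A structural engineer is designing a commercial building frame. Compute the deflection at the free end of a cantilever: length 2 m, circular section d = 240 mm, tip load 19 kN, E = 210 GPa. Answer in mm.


I = pi * d^4 / 64 = pi * 240^4 / 64 = 162860163.16 mm^4
L = 2000.0 mm, P = 19000.0 N, E = 210000.0 MPa
delta = P * L^3 / (3 * E * I)
= 19000.0 * 2000.0^3 / (3 * 210000.0 * 162860163.16)
= 1.4815 mm

1.4815 mm


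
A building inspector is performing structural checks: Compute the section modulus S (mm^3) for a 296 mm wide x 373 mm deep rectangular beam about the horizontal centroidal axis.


S = b * h^2 / 6
= 296 * 373^2 / 6
= 296 * 139129 / 6
= 6863697.33 mm^3

6863697.33 mm^3


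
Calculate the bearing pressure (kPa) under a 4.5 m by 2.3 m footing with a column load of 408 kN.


A = 4.5 * 2.3 = 10.35 m^2
q = P / A = 408 / 10.35
= 39.4203 kPa

39.4203 kPa


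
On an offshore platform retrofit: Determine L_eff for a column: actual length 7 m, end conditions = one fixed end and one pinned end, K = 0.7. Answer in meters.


L_eff = K * L
= 0.7 * 7
= 4.9 m

4.9 m


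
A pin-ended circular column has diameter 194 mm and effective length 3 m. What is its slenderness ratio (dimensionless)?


Radius of gyration r = d / 4 = 194 / 4 = 48.5 mm
L_eff = 3000.0 mm
Slenderness ratio = L / r = 3000.0 / 48.5 = 61.86 (dimensionless)

61.86 (dimensionless)


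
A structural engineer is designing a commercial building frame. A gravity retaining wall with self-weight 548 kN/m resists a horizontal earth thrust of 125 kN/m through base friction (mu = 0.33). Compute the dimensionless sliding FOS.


Resisting force = mu * W = 0.33 * 548 = 180.84 kN/m
FOS = Resisting / Driving = 180.84 / 125
= 1.4467 (dimensionless)

1.4467 (dimensionless)


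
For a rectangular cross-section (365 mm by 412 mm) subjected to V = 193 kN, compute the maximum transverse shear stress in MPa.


A = b * h = 365 * 412 = 150380 mm^2
V = 193 kN = 193000.0 N
tau_max = 1.5 * V / A = 1.5 * 193000.0 / 150380
= 1.9251 MPa

1.9251 MPa


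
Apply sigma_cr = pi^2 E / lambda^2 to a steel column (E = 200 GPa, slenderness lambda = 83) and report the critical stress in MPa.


sigma_cr = pi^2 * E / lambda^2
= 9.8696 * 200000.0 / 83^2
= 9.8696 * 200000.0 / 6889
= 286.5323 MPa

286.5323 MPa


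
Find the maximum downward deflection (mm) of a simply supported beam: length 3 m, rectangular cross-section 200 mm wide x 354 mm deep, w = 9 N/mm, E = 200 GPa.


I = 200 * 354^3 / 12 = 739364400.0 mm^4
L = 3000.0 mm, w = 9 N/mm, E = 200000.0 MPa
delta = 5 * w * L^4 / (384 * E * I)
= 5 * 9 * 3000.0^4 / (384 * 200000.0 * 739364400.0)
= 0.0642 mm

0.0642 mm


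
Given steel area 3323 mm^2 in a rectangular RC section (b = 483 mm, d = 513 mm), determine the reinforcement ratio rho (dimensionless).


rho = As / (b * d)
= 3323 / (483 * 513)
= 3323 / 247779
= 0.013411 (dimensionless)

0.013411 (dimensionless)


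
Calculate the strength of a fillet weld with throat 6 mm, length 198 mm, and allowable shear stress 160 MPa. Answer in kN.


Strength = throat * length * allowable stress
= 6 * 198 * 160 N
= 190080 N
= 190.08 kN

190.08 kN


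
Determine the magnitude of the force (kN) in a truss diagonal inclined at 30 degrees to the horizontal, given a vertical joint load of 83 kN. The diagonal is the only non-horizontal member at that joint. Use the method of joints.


At the joint, only the diagonal has a vertical component, so vertical equilibrium gives:
F * sin(30) = 83
F = 83 / sin(30)
= 83 / 0.5
= 166.0 kN

166.0 kN


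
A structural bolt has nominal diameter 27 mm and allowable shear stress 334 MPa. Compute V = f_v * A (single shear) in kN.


A = pi * d^2 / 4 = pi * 27^2 / 4 = 572.5553 mm^2
V = f_v * A / 1000 = 334 * 572.5553 / 1000
= 191.2335 kN

191.2335 kN


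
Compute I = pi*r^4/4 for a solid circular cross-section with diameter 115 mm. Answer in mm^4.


r = d / 2 = 115 / 2 = 57.5 mm
I = pi * r^4 / 4 = pi * 57.5^4 / 4
= 8585414.35 mm^4

8585414.35 mm^4


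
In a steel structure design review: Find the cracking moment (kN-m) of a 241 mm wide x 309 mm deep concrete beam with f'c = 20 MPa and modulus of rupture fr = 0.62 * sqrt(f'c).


fr = 0.62 * sqrt(20) = 0.62 * 4.4721 = 2.7727 MPa
I = 241 * 309^3 / 12 = 592531215.75 mm^4
y_t = 154.5 mm
M_cr = fr * I / y_t = 2.7727 * 592531215.75 / 154.5 N-mm
= 10.6338 kN-m

10.6338 kN-m


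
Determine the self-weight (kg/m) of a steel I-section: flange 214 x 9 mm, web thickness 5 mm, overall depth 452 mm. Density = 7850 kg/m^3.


A_flanges = 2 * 214 * 9 = 3852 mm^2
A_web = (452 - 2 * 9) * 5 = 2170 mm^2
A_total = 3852 + 2170 = 6022 mm^2 = 0.006022 m^2
Weight = rho * A = 7850 * 0.006022 = 47.2727 kg/m

47.2727 kg/m


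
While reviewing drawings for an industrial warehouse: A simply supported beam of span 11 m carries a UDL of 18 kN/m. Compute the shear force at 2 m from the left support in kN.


R_A = w * L / 2 = 18 * 11 / 2 = 99.0 kN
V(x) = R_A - w * x = 99.0 - 18 * 2
= 63.0 kN

63.0 kN


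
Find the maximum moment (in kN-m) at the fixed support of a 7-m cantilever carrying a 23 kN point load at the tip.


For a cantilever with a point load at the free end:
M_max = P * L = 23 * 7 = 161 kN-m

161 kN-m


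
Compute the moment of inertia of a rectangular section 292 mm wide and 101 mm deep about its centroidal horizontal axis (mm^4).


I = b * h^3 / 12
= 292 * 101^3 / 12
= 292 * 1030301 / 12
= 25070657.67 mm^4

25070657.67 mm^4


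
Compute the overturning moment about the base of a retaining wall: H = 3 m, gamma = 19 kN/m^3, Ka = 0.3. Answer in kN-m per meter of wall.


Pa = 0.5 * Ka * gamma * H^2
= 0.5 * 0.3 * 19 * 3^2
= 25.65 kN/m
Arm = H / 3 = 3 / 3 = 1.0 m
Mo = Pa * arm = Pa * H / 3 = 25.65 * 3 / 3 = 25.65 kN-m/m

25.65 kN-m/m


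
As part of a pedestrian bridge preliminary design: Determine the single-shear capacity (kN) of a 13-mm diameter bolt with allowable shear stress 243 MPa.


A = pi * d^2 / 4 = pi * 13^2 / 4 = 132.7323 mm^2
V = f_v * A / 1000 = 243 * 132.7323 / 1000
= 32.2539 kN

32.2539 kN


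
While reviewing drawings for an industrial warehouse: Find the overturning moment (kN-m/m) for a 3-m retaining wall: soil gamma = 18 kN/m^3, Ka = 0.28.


Pa = 0.5 * Ka * gamma * H^2
= 0.5 * 0.28 * 18 * 3^2
= 22.68 kN/m
Arm = H / 3 = 3 / 3 = 1.0 m
Mo = Pa * arm = Pa * H / 3 = 22.68 * 3 / 3 = 22.68 kN-m/m

22.68 kN-m/m


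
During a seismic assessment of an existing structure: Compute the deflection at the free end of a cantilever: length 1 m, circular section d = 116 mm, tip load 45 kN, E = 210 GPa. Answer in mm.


I = pi * d^4 / 64 = pi * 116^4 / 64 = 8887955.17 mm^4
L = 1000.0 mm, P = 45000.0 N, E = 210000.0 MPa
delta = P * L^3 / (3 * E * I)
= 45000.0 * 1000.0^3 / (3 * 210000.0 * 8887955.17)
= 8.0366 mm

8.0366 mm


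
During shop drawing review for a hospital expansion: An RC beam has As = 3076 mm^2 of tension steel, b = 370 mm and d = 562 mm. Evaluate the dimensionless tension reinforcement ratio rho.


rho = As / (b * d)
= 3076 / (370 * 562)
= 3076 / 207940
= 0.014793 (dimensionless)

0.014793 (dimensionless)


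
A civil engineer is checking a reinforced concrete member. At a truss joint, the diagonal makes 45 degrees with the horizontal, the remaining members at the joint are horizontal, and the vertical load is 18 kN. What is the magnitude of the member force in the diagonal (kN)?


At the joint, only the diagonal has a vertical component, so vertical equilibrium gives:
F * sin(45) = 18
F = 18 / sin(45)
= 18 / 0.707107
= 25.46 kN

25.46 kN


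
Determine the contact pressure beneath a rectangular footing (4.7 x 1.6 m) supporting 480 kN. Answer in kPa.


A = 4.7 * 1.6 = 7.52 m^2
q = P / A = 480 / 7.52
= 63.8298 kPa

63.8298 kPa


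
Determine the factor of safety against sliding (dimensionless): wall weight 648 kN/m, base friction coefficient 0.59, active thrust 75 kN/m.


Resisting force = mu * W = 0.59 * 648 = 382.32 kN/m
FOS = Resisting / Driving = 382.32 / 75
= 5.0976 (dimensionless)

5.0976 (dimensionless)


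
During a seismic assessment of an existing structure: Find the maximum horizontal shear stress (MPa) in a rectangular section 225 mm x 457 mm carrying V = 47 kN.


A = b * h = 225 * 457 = 102825 mm^2
V = 47 kN = 47000.0 N
tau_max = 1.5 * V / A = 1.5 * 47000.0 / 102825
= 0.6856 MPa

0.6856 MPa


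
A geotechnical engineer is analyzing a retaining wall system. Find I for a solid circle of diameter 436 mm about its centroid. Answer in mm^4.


r = d / 2 = 436 / 2 = 218.0 mm
I = pi * r^4 / 4 = pi * 218.0^4 / 4
= 1773845766.37 mm^4

1773845766.37 mm^4


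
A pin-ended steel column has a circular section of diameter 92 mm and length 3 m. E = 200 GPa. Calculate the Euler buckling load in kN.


I = pi * d^4 / 64 = 3516585.72 mm^4
L = 3000.0 mm
P_cr = pi^2 * E * I / L^2
= 9.8696 * 200000.0 * 3516585.72 / 3000.0^2
= 771273.55 N = 771.2736 kN

771.2736 kN


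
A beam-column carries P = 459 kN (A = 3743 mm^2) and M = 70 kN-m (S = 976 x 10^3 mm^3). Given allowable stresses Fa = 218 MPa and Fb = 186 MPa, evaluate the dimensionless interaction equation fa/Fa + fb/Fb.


f_a = P / A = 459000.0 / 3743 = 122.6289 MPa
f_b = M / S = 70000000.0 / 976000.0 = 71.7213 MPa
Ratio = f_a / Fa + f_b / Fb
= 122.6289 / 218 + 71.7213 / 186
= 0.9481 (dimensionless)

0.9481 (dimensionless)


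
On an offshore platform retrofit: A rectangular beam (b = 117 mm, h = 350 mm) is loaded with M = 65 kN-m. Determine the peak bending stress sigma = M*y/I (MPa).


I = b * h^3 / 12 = 117 * 350^3 / 12 = 418031250.0 mm^4
y = h / 2 = 350 / 2 = 175.0 mm
M = 65 kN-m = 65000000.0 N-mm
sigma = M * y / I = 65000000.0 * 175.0 / 418031250.0
= 27.21 MPa

27.21 MPa


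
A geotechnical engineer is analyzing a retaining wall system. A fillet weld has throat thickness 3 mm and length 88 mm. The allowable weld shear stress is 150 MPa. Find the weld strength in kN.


Strength = throat * length * allowable stress
= 3 * 88 * 150 N
= 39600 N
= 39.6 kN

39.6 kN


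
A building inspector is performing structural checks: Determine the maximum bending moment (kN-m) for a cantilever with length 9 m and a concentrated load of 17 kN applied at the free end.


For a cantilever with a point load at the free end:
M_max = P * L = 17 * 9 = 153 kN-m

153 kN-m


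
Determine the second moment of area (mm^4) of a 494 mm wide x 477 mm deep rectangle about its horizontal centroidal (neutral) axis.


I = b * h^3 / 12
= 494 * 477^3 / 12
= 494 * 108531333 / 12
= 4467873208.5 mm^4

4467873208.5 mm^4


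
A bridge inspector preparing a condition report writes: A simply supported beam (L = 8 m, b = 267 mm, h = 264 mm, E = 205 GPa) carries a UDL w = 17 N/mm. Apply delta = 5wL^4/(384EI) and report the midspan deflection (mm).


I = 267 * 264^3 / 12 = 409394304.0 mm^4
L = 8000.0 mm, w = 17 N/mm, E = 205000.0 MPa
delta = 5 * w * L^4 / (384 * E * I)
= 5 * 17 * 8000.0^4 / (384 * 205000.0 * 409394304.0)
= 10.8032 mm

10.8032 mm


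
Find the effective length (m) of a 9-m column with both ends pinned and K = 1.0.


L_eff = K * L
= 1.0 * 9
= 9.0 m

9.0 m


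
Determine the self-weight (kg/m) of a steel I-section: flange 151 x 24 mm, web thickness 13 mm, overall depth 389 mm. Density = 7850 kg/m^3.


A_flanges = 2 * 151 * 24 = 7248 mm^2
A_web = (389 - 2 * 24) * 13 = 4433 mm^2
A_total = 7248 + 4433 = 11681 mm^2 = 0.011681 m^2
Weight = rho * A = 7850 * 0.011681 = 91.6958 kg/m

91.6958 kg/m


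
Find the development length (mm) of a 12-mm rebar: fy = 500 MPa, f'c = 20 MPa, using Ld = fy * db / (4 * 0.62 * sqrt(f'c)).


Ld = (fy * db) / (4 * 0.62 * sqrt(f'c))
= (500 * 12) / (4 * 0.62 * sqrt(20))
= 6000 / 11.0909
= 540.98 mm

540.98 mm


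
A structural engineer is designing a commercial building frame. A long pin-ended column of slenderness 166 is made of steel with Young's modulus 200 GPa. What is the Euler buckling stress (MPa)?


sigma_cr = pi^2 * E / lambda^2
= 9.8696 * 200000.0 / 166^2
= 9.8696 * 200000.0 / 27556
= 71.6331 MPa

71.6331 MPa


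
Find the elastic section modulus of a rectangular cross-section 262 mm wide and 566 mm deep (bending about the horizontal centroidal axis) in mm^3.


S = b * h^2 / 6
= 262 * 566^2 / 6
= 262 * 320356 / 6
= 13988878.67 mm^3

13988878.67 mm^3


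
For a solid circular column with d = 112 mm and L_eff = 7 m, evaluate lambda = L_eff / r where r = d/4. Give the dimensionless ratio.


Radius of gyration r = d / 4 = 112 / 4 = 28.0 mm
L_eff = 7000.0 mm
Slenderness ratio = L / r = 7000.0 / 28.0 = 250.0 (dimensionless)

250.0 (dimensionless)


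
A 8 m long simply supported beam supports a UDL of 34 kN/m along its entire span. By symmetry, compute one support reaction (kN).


Total load = w * L = 34 * 8 = 272 kN
By symmetry, each reaction R = total / 2 = 272 / 2 = 136.0 kN

136.0 kN


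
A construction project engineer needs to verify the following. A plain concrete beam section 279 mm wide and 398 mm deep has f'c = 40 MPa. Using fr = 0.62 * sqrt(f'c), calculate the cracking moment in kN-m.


fr = 0.62 * sqrt(40) = 0.62 * 6.3246 = 3.9212 MPa
I = 279 * 398^3 / 12 = 1465791414.0 mm^4
y_t = 199.0 mm
M_cr = fr * I / y_t = 3.9212 * 1465791414.0 / 199.0 N-mm
= 28.8829 kN-m

28.8829 kN-m


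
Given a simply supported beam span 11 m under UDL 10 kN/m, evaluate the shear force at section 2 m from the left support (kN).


R_A = w * L / 2 = 10 * 11 / 2 = 55.0 kN
V(x) = R_A - w * x = 55.0 - 10 * 2
= 35.0 kN

35.0 kN


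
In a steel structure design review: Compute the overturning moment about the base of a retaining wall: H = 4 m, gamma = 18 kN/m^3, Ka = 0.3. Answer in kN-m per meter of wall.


Pa = 0.5 * Ka * gamma * H^2
= 0.5 * 0.3 * 18 * 4^2
= 43.2 kN/m
Arm = H / 3 = 4 / 3 = 1.3333 m
Mo = Pa * arm = Pa * H / 3 = 43.2 * 4 / 3 = 57.6 kN-m/m

57.6 kN-m/m


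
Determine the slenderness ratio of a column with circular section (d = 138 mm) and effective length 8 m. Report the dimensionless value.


Radius of gyration r = d / 4 = 138 / 4 = 34.5 mm
L_eff = 8000.0 mm
Slenderness ratio = L / r = 8000.0 / 34.5 = 231.88 (dimensionless)

231.88 (dimensionless)


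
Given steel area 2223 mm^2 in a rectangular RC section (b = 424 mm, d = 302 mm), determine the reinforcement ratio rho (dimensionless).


rho = As / (b * d)
= 2223 / (424 * 302)
= 2223 / 128048
= 0.017361 (dimensionless)

0.017361 (dimensionless)


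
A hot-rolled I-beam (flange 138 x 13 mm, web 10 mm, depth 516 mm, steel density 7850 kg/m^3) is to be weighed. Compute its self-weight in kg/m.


A_flanges = 2 * 138 * 13 = 3588 mm^2
A_web = (516 - 2 * 13) * 10 = 4900 mm^2
A_total = 3588 + 4900 = 8488 mm^2 = 0.008488 m^2
Weight = rho * A = 7850 * 0.008488 = 66.6308 kg/m

66.6308 kg/m


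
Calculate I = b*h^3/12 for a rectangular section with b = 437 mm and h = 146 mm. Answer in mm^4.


I = b * h^3 / 12
= 437 * 146^3 / 12
= 437 * 3112136 / 12
= 113333619.33 mm^4

113333619.33 mm^4


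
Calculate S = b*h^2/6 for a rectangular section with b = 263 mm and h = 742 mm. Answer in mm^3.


S = b * h^2 / 6
= 263 * 742^2 / 6
= 263 * 550564 / 6
= 24133055.33 mm^3

24133055.33 mm^3


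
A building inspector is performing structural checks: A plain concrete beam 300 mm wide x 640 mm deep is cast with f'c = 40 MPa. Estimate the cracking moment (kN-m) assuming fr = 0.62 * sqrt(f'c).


fr = 0.62 * sqrt(40) = 0.62 * 6.3246 = 3.9212 MPa
I = 300 * 640^3 / 12 = 6553600000.0 mm^4
y_t = 320.0 mm
M_cr = fr * I / y_t = 3.9212 * 6553600000.0 / 320.0 N-mm
= 80.3067 kN-m

80.3067 kN-m


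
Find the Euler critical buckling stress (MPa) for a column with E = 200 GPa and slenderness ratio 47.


sigma_cr = pi^2 * E / lambda^2
= 9.8696 * 200000.0 / 47^2
= 9.8696 * 200000.0 / 2209
= 893.5812 MPa

893.5812 MPa


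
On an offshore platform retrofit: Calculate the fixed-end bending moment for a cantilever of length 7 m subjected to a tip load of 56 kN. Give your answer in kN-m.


For a cantilever with a point load at the free end:
M_max = P * L = 56 * 7 = 392 kN-m

392 kN-m


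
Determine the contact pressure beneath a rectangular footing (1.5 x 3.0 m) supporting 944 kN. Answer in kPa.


A = 1.5 * 3.0 = 4.5 m^2
q = P / A = 944 / 4.5
= 209.7778 kPa

209.7778 kPa


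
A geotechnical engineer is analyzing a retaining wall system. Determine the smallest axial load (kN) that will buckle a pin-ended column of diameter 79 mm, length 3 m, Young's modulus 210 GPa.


I = pi * d^4 / 64 = 1911957.63 mm^4
L = 3000.0 mm
P_cr = pi^2 * E * I / L^2
= 9.8696 * 210000.0 * 1911957.63 / 3000.0^2
= 440306.19 N = 440.3062 kN

440.3062 kN


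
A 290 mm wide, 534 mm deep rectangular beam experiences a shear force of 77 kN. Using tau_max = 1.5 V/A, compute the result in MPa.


A = b * h = 290 * 534 = 154860 mm^2
V = 77 kN = 77000.0 N
tau_max = 1.5 * V / A = 1.5 * 77000.0 / 154860
= 0.7458 MPa

0.7458 MPa


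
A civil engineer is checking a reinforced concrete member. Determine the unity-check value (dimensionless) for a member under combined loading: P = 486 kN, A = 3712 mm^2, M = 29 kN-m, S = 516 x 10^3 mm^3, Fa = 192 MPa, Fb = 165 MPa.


f_a = P / A = 486000.0 / 3712 = 130.9267 MPa
f_b = M / S = 29000000.0 / 516000.0 = 56.2016 MPa
Ratio = f_a / Fa + f_b / Fb
= 130.9267 / 192 + 56.2016 / 165
= 1.0225 (dimensionless)

1.0225 (dimensionless)


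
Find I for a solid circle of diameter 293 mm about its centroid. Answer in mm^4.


r = d / 2 = 293 / 2 = 146.5 mm
I = pi * r^4 / 4 = pi * 146.5^4 / 4
= 361776522.7 mm^4

361776522.7 mm^4


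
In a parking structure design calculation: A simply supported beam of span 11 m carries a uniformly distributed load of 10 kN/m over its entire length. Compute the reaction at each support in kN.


Total load = w * L = 10 * 11 = 110 kN
By symmetry, each reaction R = total / 2 = 110 / 2 = 55.0 kN

55.0 kN


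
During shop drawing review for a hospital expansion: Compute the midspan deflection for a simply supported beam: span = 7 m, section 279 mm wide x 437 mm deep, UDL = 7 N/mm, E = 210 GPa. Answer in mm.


I = 279 * 437^3 / 12 = 1940292782.25 mm^4
L = 7000.0 mm, w = 7 N/mm, E = 210000.0 MPa
delta = 5 * w * L^4 / (384 * E * I)
= 5 * 7 * 7000.0^4 / (384 * 210000.0 * 1940292782.25)
= 0.5371 mm

0.5371 mm


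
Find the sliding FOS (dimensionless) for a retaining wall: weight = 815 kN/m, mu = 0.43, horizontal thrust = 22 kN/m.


Resisting force = mu * W = 0.43 * 815 = 350.45 kN/m
FOS = Resisting / Driving = 350.45 / 22
= 15.9295 (dimensionless)

15.9295 (dimensionless)


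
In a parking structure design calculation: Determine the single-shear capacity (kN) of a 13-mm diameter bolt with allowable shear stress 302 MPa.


A = pi * d^2 / 4 = pi * 13^2 / 4 = 132.7323 mm^2
V = f_v * A / 1000 = 302 * 132.7323 / 1000
= 40.0852 kN

40.0852 kN


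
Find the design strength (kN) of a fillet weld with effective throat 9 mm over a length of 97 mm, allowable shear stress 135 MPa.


Strength = throat * length * allowable stress
= 9 * 97 * 135 N
= 117855 N
= 117.86 kN

117.86 kN


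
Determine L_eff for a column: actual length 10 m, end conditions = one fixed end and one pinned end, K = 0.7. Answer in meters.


L_eff = K * L
= 0.7 * 10
= 7.0 m

7.0 m


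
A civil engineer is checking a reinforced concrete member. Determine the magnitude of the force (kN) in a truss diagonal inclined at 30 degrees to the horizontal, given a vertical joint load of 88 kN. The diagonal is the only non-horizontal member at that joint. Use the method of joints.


At the joint, only the diagonal has a vertical component, so vertical equilibrium gives:
F * sin(30) = 88
F = 88 / sin(30)
= 88 / 0.5
= 176.0 kN

176.0 kN


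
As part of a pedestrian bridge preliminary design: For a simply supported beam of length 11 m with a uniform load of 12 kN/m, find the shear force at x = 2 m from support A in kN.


R_A = w * L / 2 = 12 * 11 / 2 = 66.0 kN
V(x) = R_A - w * x = 66.0 - 12 * 2
= 42.0 kN

42.0 kN


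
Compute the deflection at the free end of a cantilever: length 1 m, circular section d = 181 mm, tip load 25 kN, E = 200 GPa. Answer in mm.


I = pi * d^4 / 64 = pi * 181^4 / 64 = 52684662.0 mm^4
L = 1000.0 mm, P = 25000.0 N, E = 200000.0 MPa
delta = P * L^3 / (3 * E * I)
= 25000.0 * 1000.0^3 / (3 * 200000.0 * 52684662.0)
= 0.7909 mm

0.7909 mm


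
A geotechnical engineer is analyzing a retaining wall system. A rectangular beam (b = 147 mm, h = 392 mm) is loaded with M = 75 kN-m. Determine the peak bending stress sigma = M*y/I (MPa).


I = b * h^3 / 12 = 147 * 392^3 / 12 = 737894528.0 mm^4
y = h / 2 = 392 / 2 = 196.0 mm
M = 75 kN-m = 75000000.0 N-mm
sigma = M * y / I = 75000000.0 * 196.0 / 737894528.0
= 19.92 MPa

19.92 MPa


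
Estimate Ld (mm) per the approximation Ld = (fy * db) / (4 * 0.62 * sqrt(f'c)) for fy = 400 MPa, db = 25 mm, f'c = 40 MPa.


Ld = (fy * db) / (4 * 0.62 * sqrt(f'c))
= (400 * 25) / (4 * 0.62 * sqrt(40))
= 10000 / 15.6849
= 637.56 mm

637.56 mm


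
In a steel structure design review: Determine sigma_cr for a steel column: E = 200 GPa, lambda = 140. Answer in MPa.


sigma_cr = pi^2 * E / lambda^2
= 9.8696 * 200000.0 / 140^2
= 9.8696 * 200000.0 / 19600
= 100.7102 MPa

100.7102 MPa


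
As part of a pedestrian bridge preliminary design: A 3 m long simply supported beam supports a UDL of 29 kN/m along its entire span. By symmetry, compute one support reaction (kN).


Total load = w * L = 29 * 3 = 87 kN
By symmetry, each reaction R = total / 2 = 87 / 2 = 43.5 kN

43.5 kN


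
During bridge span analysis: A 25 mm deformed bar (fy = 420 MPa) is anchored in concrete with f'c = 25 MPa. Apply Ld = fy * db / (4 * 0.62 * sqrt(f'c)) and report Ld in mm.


Ld = (fy * db) / (4 * 0.62 * sqrt(f'c))
= (420 * 25) / (4 * 0.62 * sqrt(25))
= 10500 / 12.4
= 846.77 mm

846.77 mm


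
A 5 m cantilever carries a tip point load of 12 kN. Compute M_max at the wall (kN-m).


For a cantilever with a point load at the free end:
M_max = P * L = 12 * 5 = 60 kN-m

60 kN-m


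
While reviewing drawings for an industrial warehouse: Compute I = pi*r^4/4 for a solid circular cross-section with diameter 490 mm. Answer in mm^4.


r = d / 2 = 490 / 2 = 245.0 mm
I = pi * r^4 / 4 = pi * 245.0^4 / 4
= 2829790073.59 mm^4

2829790073.59 mm^4


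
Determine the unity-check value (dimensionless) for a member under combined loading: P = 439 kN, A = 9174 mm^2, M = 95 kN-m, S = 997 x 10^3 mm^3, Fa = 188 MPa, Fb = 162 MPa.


f_a = P / A = 439000.0 / 9174 = 47.8526 MPa
f_b = M / S = 95000000.0 / 997000.0 = 95.2859 MPa
Ratio = f_a / Fa + f_b / Fb
= 47.8526 / 188 + 95.2859 / 162
= 0.8427 (dimensionless)

0.8427 (dimensionless)


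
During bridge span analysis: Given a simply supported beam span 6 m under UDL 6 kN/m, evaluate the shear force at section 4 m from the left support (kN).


R_A = w * L / 2 = 6 * 6 / 2 = 18.0 kN
V(x) = R_A - w * x = 18.0 - 6 * 4
= -6.0 kN

-6.0 kN


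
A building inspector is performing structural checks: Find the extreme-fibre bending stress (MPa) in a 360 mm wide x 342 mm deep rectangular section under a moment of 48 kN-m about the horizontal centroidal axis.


I = b * h^3 / 12 = 360 * 342^3 / 12 = 1200050640.0 mm^4
y = h / 2 = 342 / 2 = 171.0 mm
M = 48 kN-m = 48000000.0 N-mm
sigma = M * y / I = 48000000.0 * 171.0 / 1200050640.0
= 6.84 MPa

6.84 MPa


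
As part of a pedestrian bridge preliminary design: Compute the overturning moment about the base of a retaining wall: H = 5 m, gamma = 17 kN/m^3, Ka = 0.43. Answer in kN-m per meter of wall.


Pa = 0.5 * Ka * gamma * H^2
= 0.5 * 0.43 * 17 * 5^2
= 91.375 kN/m
Arm = H / 3 = 5 / 3 = 1.6667 m
Mo = Pa * arm = Pa * H / 3 = 91.375 * 5 / 3 = 152.2917 kN-m/m

152.2917 kN-m/m


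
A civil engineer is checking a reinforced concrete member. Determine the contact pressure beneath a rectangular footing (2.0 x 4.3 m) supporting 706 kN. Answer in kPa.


A = 2.0 * 4.3 = 8.6 m^2
q = P / A = 706 / 8.6
= 82.093 kPa

82.093 kPa


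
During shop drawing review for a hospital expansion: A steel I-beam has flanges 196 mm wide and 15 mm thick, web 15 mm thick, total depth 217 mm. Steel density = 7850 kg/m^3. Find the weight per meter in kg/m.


A_flanges = 2 * 196 * 15 = 5880 mm^2
A_web = (217 - 2 * 15) * 15 = 2805 mm^2
A_total = 5880 + 2805 = 8685 mm^2 = 0.008685 m^2
Weight = rho * A = 7850 * 0.008685 = 68.1773 kg/m

68.1773 kg/m


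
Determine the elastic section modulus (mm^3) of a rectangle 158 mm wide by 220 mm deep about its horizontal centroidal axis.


S = b * h^2 / 6
= 158 * 220^2 / 6
= 158 * 48400 / 6
= 1274533.33 mm^3

1274533.33 mm^3


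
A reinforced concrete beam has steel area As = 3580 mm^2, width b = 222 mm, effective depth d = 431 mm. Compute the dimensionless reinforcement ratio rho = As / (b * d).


rho = As / (b * d)
= 3580 / (222 * 431)
= 3580 / 95682
= 0.037416 (dimensionless)

0.037416 (dimensionless)


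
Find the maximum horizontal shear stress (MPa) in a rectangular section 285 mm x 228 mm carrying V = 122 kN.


A = b * h = 285 * 228 = 64980 mm^2
V = 122 kN = 122000.0 N
tau_max = 1.5 * V / A = 1.5 * 122000.0 / 64980
= 2.8163 MPa

2.8163 MPa


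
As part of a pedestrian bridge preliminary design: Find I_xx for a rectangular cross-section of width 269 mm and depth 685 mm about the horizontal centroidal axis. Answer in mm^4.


I = b * h^3 / 12
= 269 * 685^3 / 12
= 269 * 321419125 / 12
= 7205145385.42 mm^4

7205145385.42 mm^4


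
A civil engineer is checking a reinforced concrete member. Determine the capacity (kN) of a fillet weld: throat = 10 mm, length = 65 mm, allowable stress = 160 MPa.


Strength = throat * length * allowable stress
= 10 * 65 * 160 N
= 104000 N
= 104.0 kN

104.0 kN


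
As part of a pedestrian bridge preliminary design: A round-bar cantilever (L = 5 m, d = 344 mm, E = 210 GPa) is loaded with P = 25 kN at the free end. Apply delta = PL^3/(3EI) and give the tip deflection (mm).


I = pi * d^4 / 64 = pi * 344^4 / 64 = 687390726.76 mm^4
L = 5000.0 mm, P = 25000.0 N, E = 210000.0 MPa
delta = P * L^3 / (3 * E * I)
= 25000.0 * 5000.0^3 / (3 * 210000.0 * 687390726.76)
= 7.2162 mm

7.2162 mm


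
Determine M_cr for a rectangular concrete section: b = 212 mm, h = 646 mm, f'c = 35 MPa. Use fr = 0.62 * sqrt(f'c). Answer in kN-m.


fr = 0.62 * sqrt(35) = 0.62 * 5.9161 = 3.668 MPa
I = 212 * 646^3 / 12 = 4762688402.67 mm^4
y_t = 323.0 mm
M_cr = fr * I / y_t = 3.668 * 4762688402.67 / 323.0 N-mm
= 54.0848 kN-m

54.0848 kN-m
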